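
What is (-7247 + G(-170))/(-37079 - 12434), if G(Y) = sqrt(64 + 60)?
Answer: 7247/49513 - 2*sqrt(31)/49513 ≈ 0.14614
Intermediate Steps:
G(Y) = 2*sqrt(31) (G(Y) = sqrt(124) = 2*sqrt(31))
(-7247 + G(-170))/(-37079 - 12434) = (-7247 + 2*sqrt(31))/(-37079 - 12434) = (-7247 + 2*sqrt(31))/(-49513) = (-7247 + 2*sqrt(31))*(-1/49513) = 7247/49513 - 2*sqrt(31)/49513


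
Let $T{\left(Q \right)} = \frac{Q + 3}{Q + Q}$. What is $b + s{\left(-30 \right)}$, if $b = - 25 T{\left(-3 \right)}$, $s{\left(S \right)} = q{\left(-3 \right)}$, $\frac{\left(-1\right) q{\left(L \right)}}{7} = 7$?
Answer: $-49$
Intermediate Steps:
$q{\left(L \right)} = -49$ ($q{\left(L \right)} = \left(-7\right) 7 = -49$)
$s{\left(S \right)} = -49$
$T{\left(Q \right)} = \frac{3 + Q}{2 Q}$
$b = 0$ ($b = - 25 \frac{3 - 3}{2 \left(-3\right)} = - 25 \cdot \frac{1}{2} \left(- \frac{1}{3}\right) 0 = \left(-25\right) 0 = 0$)
$b + s{\left(-30 \right)} = 0 - 49 = -49$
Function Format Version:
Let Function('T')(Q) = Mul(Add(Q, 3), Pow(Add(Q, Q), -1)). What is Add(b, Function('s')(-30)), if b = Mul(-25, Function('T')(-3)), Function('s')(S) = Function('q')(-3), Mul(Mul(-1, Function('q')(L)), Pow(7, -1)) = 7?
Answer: -49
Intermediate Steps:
Function('q')(L) = -49 (Function('q')(L) = Mul(-7, 7) = -49)
Function('s')(S) = -49
Function('T')(Q) = Mul(Rational(1, 2), Pow(Q, -1), Add(3, Q)) (Function('T')(Q) = Mul(Add(3, Q), Pow(Mul(2, Q), -1)) = Mul(Add(3, Q), Mul(Rational(1, 2), Pow(Q, -1))) = Mul(Rational(1, 2), Pow(Q, -1), Add(3, Q)))
b = 0 (b = Mul(-25, Mul(Rational(1, 2), Pow(-3, -1), Add(3, -3))) = Mul(-25, Mul(Rational(1, 2), Rational(-1, 3), 0)) = Mul(-25, 0) = 0)
Add(b, Function('s')(-30)) = Add(0, -49) = -49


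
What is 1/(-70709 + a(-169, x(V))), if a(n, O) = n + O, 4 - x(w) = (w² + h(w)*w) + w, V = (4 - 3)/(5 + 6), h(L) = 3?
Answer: -121/8575799 ≈ -1.4109e-5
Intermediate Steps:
V = 1/11 ≈ 0.090909
x(w) = 4 - w² - 4*w (x(w) = 4 - ((w² + 3*w) + w) = 4 - (w² + 4*w) = 4 + (-w² - 4*w) = 4 - w² - 4*w)
a(n, O) = O + n
1/(-70709 + a(-169, x(V))) = 1/(-70709 + ((4 - (1/11)² - 4*1/11) - 169)) = 1/(-70709 + ((4 - 1*1/121 - 4/11) - 169)) = 1/(-70709 + ((4 - 1/121 - 4/11) - 169)) = 1/(-70709 + (439/121 - 169)) = 1/(-70709 - 20010/121) = 1/(-8575799/121) = -121/8575799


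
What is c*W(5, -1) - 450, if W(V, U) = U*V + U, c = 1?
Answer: -456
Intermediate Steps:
W(V, U) = U + U*V
c*W(5, -1) - 450 = 1*(-(1 + 5)) - 450 = 1*(-1*6) - 450 = 1*(-6) - 450 = -6 - 450 = -456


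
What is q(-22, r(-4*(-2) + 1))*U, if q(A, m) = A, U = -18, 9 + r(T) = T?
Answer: 396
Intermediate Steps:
r(T) = -9 + T
q(-22, r(-4*(-2) + 1))*U = -22*(-18) = 396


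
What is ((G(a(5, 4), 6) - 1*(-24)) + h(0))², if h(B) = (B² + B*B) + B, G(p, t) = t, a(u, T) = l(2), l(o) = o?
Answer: 900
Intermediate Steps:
a(u, T) = 2
h(B) = B + 2*B² (h(B) = (B² + B²) + B = 2*B² + B = B + 2*B²)
((G(a(5, 4), 6) - 1*(-24)) + h(0))² = ((6 - 1*(-24)) + 0*(1 + 2*0))² = ((6 + 24) + 0*(1 + 0))² = (30 + 0*1)² = (30 + 0)² = 30² = 900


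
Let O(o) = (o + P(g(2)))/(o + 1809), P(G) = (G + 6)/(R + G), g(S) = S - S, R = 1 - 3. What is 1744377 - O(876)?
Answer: 1561217124/895 ≈ 1.7444e+6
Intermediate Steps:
R = -2
g(S) = 0
P(G) = (6 + G)/(-2 + G) (P(G) = (G + 6)/(-2 + G) = (6 + G)/(-2 + G))
O(o) = (-3 + o)/(1809 + o) (O(o) = (o + (6 + 0)/(-2 + 0))/(o + 1809) = (o + 6/(-2))/(1809 + o) = (o - 1/2*6)/(1809 + o) = (o - 3)/(1809 + o) = (-3 + o)/(1809 + o))
1744377 - O(876) = 1744377 - (-3 + 876)/(1809 + 876) = 1744377 - 873/2685 = 1744377 - 1*291/895 = 1744377 - 291/895 = 1561217124/895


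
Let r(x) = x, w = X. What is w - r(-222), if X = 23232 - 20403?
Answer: 3051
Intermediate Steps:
X = 2829
w = 2829
w - r(-222) = 2829 - 1*(-222) = 2829 + 222 = 3051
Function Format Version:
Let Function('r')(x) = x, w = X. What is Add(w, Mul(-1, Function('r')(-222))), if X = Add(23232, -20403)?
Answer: 3051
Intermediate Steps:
X = 2829
w = 2829
Add(w, Mul(-1, Function('r')(-222))) = Add(2829, Mul(-1, -222)) = Add(2829, 222) = 3051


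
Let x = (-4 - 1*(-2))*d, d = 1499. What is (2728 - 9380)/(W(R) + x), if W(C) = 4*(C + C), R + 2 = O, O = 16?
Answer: 3326/1443 ≈ 2.3049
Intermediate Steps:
R = 14 (R = -2 + 16 = 14)
x = -2998 (x = (-4 - 1*(-2))*1499 = (-4 + 2)*1499 = -2*1499 = -2998)
W(C) = 8*C (W(C) = 4*(2*C) = 8*C)
(2728 - 9380)/(W(R) + x) = (2728 - 9380)/(8*14 - 2998) = -6652/(112 - 2998) = -6652/(-2886) = -6652*(-1/2886) = 3326/1443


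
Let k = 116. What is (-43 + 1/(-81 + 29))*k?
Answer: -64873/13 ≈ -4990.2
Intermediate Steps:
(-43 + 1/(-81 + 29))*k = (-43 + 1/(-81 + 29))*116 = (-43 + 1/(-52))*116 = (-43 - 1/52)*116 = -2237/52*116 = -64873/13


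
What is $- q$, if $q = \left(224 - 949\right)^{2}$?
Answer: $-525625$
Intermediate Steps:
$q = 525625$ ($q = \left(-725\right)^{2} = 525625$)
$- q = \left(-1\right) 525625 = -525625$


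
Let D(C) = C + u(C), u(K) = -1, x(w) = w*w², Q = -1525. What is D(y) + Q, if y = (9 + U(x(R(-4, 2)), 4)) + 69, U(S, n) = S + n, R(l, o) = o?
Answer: -1436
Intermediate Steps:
x(w) = w³
y = 90 (y = (9 + (2³ + 4)) + 69 = (9 + (8 + 4)) + 69 = (9 + 12) + 69 = 21 + 69 = 90)
D(C) = -1 + C (D(C) = C - 1 = -1 + C)
D(y) + Q = (-1 + 90) - 1525 = 89 - 1525 = -1436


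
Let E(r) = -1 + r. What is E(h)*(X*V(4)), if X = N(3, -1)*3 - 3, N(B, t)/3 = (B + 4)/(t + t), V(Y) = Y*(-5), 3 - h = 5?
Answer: -2070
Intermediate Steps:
h = -2 (h = 3 - 1*5 = 3 - 5 = -2)
V(Y) = -5*Y
N(B, t) = 3*(4 + B)/(2*t) (N(B, t) = 3*((B + 4)/(t + t)) = 3*((4 + B)/((2*t))) = 3*((4 + B)*(1/(2*t))) = 3*((4 + B)/(2*t)) = 3*(4 + B)/(2*t))
X = -69/2 (X = ((3/2)*(4 + 3)/(-1))*3 - 3 = ((3/2)*(-1)*7)*3 - 3 = -21/2*3 - 3 = -63/2 - 3 = -69/2 ≈ -34.500)
E(h)*(X*V(4)) = (-1 - 2)*(-(-345)*4/2) = -(-207)*(-20)/2 = -3*690 = -2070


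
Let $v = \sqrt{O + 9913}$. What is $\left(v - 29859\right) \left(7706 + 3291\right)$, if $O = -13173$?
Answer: $-328359423 + 21994 i \sqrt{815} \approx -3.2836 \cdot 10^{8} + 6.2789 \cdot 10^{5} i$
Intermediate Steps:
$v = 2 i \sqrt{815}$ ($v = \sqrt{-13173 + 9913} = \sqrt{-3260} = 2 i \sqrt{815} \approx 57.096 i$)
$\left(v - 29859\right) \left(7706 + 3291\right) = \left(2 i \sqrt{815} - 29859\right) \left(7706 + 3291\right) = \left(-29859 + 2 i \sqrt{815}\right) 10997 = -328359423 + 21994 i \sqrt{815}$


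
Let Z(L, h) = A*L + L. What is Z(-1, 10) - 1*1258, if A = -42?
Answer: -1217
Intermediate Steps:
Z(L, h) = -41*L (Z(L, h) = -42*L + L = -41*L)
Z(-1, 10) - 1*1258 = -41*(-1) - 1*1258 = 41 - 1258 = -1217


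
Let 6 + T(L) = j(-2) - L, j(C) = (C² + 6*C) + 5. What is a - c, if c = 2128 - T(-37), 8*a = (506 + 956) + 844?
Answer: -7247/4 ≈ -1811.8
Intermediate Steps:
j(C) = 5 + C² + 6*C
T(L) = -9 - L (T(L) = -6 + ((5 + (-2)² + 6*(-2)) - L) = -6 + ((5 + 4 - 12) - L) = -6 + (-3 - L) = -9 - L)
a = 1153/4 (a = ((506 + 956) + 844)/8 = (1462 + 844)/8 = (⅛)*2306 = 1153/4 ≈ 288.25)
c = 2100 (c = 2128 - (-9 - 1*(-37)) = 2128 - (-9 + 37) = 2128 - 1*28 = 2128 - 28 = 2100)
a - c = 1153/4 - 1*2100 = 1153/4 - 2100 = -7247/4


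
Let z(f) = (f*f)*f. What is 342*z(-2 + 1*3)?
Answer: 342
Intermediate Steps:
z(f) = f**3 (z(f) = f**2*f = f**3)
342*z(-2 + 1*3) = 342*(-2 + 1*3)**3 = 342*(-2 + 3)**3 = 342*1**3 = 342*1 = 342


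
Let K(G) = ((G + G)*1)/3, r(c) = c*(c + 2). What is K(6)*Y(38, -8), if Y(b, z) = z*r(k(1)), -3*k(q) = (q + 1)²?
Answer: 256/9 ≈ 28.444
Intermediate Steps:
k(q) = -(1 + q)²/3 (k(q) = -(q + 1)²/3 = -(1 + q)²/3)
r(c) = c*(2 + c)
K(G) = 2*G/3 (K(G) = ((2*G)*1)*(⅓) = (2*G)*(⅓) = 2*G/3)
Y(b, z) = -8*z/9 (Y(b, z) = z*((-(1 + 1)²/3)*(2 - (1 + 1)²/3)) = z*((-⅓*2²)*(2 - ⅓*2²)) = z*((-⅓*4)*(2 - ⅓*4)) = z*(-4*(2 - 4/3)/3) = z*(-4/3*⅔) = z*(-8/9) = -8*z/9)
K(6)*Y(38, -8) = ((⅔)*6)*(-8/9*(-8)) = 4*(64/9) = 256/9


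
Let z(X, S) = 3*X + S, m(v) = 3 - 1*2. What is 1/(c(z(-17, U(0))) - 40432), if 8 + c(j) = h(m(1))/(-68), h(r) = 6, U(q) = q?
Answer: -34/1374963 ≈ -2.4728e-5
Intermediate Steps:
m(v) = 1 (m(v) = 3 - 2 = 1)
z(X, S) = S + 3*X
c(j) = -275/34 (c(j) = -8 + 6/(-68) = -8 + 6*(-1/68) = -8 - 3/34 = -275/34)
1/(c(z(-17, U(0))) - 40432) = 1/(-275/34 - 40432) = 1/(-1374963/34) = -34/1374963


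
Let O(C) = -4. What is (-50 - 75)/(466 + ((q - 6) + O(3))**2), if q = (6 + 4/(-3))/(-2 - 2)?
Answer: -900/4253 ≈ -0.21162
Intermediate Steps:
q = -7/6 (q = (6 + 4*(-1/3))/(-4) = (6 - 4/3)*(-1/4) = (14/3)*(-1/4) = -7/6 ≈ -1.1667)
(-50 - 75)/(466 + ((q - 6) + O(3))**2) = (-50 - 75)/(466 + ((-7/6 - 6) - 4)**2) = -125/(466 + (-43/6 - 4)**2) = -125/(466 + (-67/6)**2) = -125/(466 + 4489/36) = -125/21265/36 = -125*36/21265 = -900/4253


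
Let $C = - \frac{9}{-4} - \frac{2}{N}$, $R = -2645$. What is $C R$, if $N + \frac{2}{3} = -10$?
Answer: $- \frac{103155}{16} \approx -6447.2$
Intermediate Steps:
$N = - \frac{32}{3}$ ($N = - \frac{2}{3} - 10 = - \frac{32}{3} \approx -10.667$)
$C = \frac{39}{16}$ ($C = - \frac{9}{-4} - \frac{2}{- \frac{32}{3}} = \left(-9\right) \left(- \frac{1}{4}\right) - - \frac{3}{16} = \frac{9}{4} + \frac{3}{16} = \frac{39}{16} \approx 2.4375$)
$C R = \frac{39}{16} \left(-2645\right) = - \frac{103155}{16}$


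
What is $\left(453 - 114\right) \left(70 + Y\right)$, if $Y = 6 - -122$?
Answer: $67122$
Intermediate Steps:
$Y = 128$ ($Y = 6 + 122 = 128$)
$\left(453 - 114\right) \left(70 + Y\right) = \left(453 - 114\right) \left(70 + 128\right) = 339 \cdot 198 = 67122$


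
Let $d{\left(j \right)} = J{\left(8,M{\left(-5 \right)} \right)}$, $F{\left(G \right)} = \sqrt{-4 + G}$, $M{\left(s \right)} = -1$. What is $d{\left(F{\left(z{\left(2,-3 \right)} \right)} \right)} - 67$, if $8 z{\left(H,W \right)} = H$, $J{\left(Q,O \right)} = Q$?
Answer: $-59$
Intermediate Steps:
$z{\left(H,W \right)} = \frac{H}{8}$
$d{\left(j \right)} = 8$
$d{\left(F{\left(z{\left(2,-3 \right)} \right)} \right)} - 67 = 8 - 67 = -59$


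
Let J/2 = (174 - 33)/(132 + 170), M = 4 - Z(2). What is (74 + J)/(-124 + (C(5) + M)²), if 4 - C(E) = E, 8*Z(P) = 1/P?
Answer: -579328/891957 ≈ -0.64950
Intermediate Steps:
Z(P) = 1/(8*P)
C(E) = 4 - E
M = 63/16 (M = 4 - 1/(8*2) = 4 - 1*1/16 = 4 - 1/16 = 63/16 ≈ 3.9375)
J = 141/151 (J = 2*((174 - 33)/(132 + 170)) = 2*(141/302) = 141/151 ≈ 0.93377)
(74 + J)/(-124 + (C(5) + M)²) = (74 + 141/151)/(-124 + ((4 - 1*5) + 63/16)²) = 11315/(151*(-124 + ((4 - 5) + 63/16)²)) = 11315/(151*(-124 + (-1 + 63/16)²)) = 11315/(151*(-124 + (47/16)²)) = 11315/(151*(-124 + 2209/256)) = 11315/(151*(-29535/256)) = (11315/151)*(-256/29535) = -579328/891957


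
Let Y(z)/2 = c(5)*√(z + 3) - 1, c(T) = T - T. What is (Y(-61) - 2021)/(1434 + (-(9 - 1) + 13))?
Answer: -2023/1439 ≈ -1.4058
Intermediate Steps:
c(T) = 0
Y(z) = -2 (Y(z) = 2*(0*√(z + 3) - 1) = 2*(0*√(3 + z) - 1) = 2*(0 - 1) = 2*(-1) = -2)
(Y(-61) - 2021)/(1434 + (-(9 - 1) + 13)) = (-2 - 2021)/(1434 + (-(9 - 1) + 13)) = -2023/(1434 + (-1*8 + 13)) = -2023/(1434 + (-8 + 13)) = -2023/(1434 + 5) = -2023/1439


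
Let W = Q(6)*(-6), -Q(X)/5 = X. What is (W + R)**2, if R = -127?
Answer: 2809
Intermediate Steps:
Q(X) = -5*X
W = 180 (W = -5*6*(-6) = -30*(-6) = 180)
(W + R)**2 = (180 - 127)**2 = 53**2 = 2809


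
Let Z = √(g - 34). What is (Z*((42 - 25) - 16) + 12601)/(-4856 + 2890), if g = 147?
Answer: -12601/1966 - √113/1966 ≈ -6.4149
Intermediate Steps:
Z = √113 (Z = √(147 - 34) = √113 ≈ 10.630)
(Z*((42 - 25) - 16) + 12601)/(-4856 + 2890) = (√113*((42 - 25) - 16) + 12601)/(-4856 + 2890) = (√113*(17 - 16) + 12601)/(-1966) = (√113*1 + 12601)*(-1/1966) = (√113 + 12601)*(-1/1966) = (12601 + √113)*(-1/1966) = -12601/1966 - √113/1966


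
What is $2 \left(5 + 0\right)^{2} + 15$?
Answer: $65$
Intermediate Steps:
$2 \left(5 + 0\right)^{2} + 15 = 2 \cdot 5^{2} + 15 = 2 \cdot 25 + 15 = 50 + 15 = 65$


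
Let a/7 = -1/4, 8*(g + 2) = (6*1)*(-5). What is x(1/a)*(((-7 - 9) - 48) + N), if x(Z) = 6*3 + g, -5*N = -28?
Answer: -3577/5 ≈ -715.40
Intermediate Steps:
N = 28/5 (N = -⅕*(-28) = 28/5 ≈ 5.6000)
g = -23/4 (g = -2 + ((6*1)*(-5))/8 = -2 + (6*(-5))/8 = -2 + (⅛)*(-30) = -2 - 15/4 = -23/4 ≈ -5.7500)
a = -7/4 (a = 7*(-1/4) = 7*(-1*¼) = 7*(-¼) = -7/4 ≈ -1.7500)
x(Z) = 49/4 (x(Z) = 6*3 - 23/4 = 18 - 23/4 = 49/4)
x(1/a)*(((-7 - 9) - 48) + N) = 49*(((-7 - 9) - 48) + 28/5)/4 = 49*((-16 - 48) + 28/5)/4 = 49*(-64 + 28/5)/4 = (49/4)*(-292/5) = -3577/5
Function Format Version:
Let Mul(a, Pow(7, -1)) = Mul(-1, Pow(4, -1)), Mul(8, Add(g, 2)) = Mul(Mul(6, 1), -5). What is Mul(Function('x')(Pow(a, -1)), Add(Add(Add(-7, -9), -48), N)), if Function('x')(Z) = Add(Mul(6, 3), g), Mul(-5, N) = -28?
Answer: Rational(-3577, 5) ≈ -715.40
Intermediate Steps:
N = Rational(28, 5) (N = Mul(Rational(-1, 5), -28) = Rational(28, 5) ≈ 5.6000)
g = Rational(-23, 4) (g = Add(-2, Mul(Rational(1, 8), Mul(Mul(6, 1), -5))) = Add(-2, Mul(Rational(1, 8), Mul(6, -5))) = Add(-2, Mul(Rational(1, 8), -30)) = Add(-2, Rational(-15, 4)) = Rational(-23, 4) ≈ -5.7500)
a = Rational(-7, 4) (a = Mul(7, Mul(-1, Pow(4, -1))) = Mul(7, Mul(-1, Rational(1, 4))) = Mul(7, Rational(-1, 4)) = Rational(-7, 4) ≈ -1.7500)
Function('x')(Z) = Rational(49, 4) (Function('x')(Z) = Add(Mul(6, 3), Rational(-23, 4)) = Add(18, Rational(-23, 4)) = Rational(49, 4))
Mul(Function('x')(Pow(a, -1)), Add(Add(Add(-7, -9), -48), N)) = Mul(Rational(49, 4), Add(Add(Add(-7, -9), -48), Rational(28, 5))) = Mul(Rational(49, 4), Add(Add(-16, -48), Rational(28, 5))) = Mul(Rational(49, 4), Add(-64, Rational(28, 5))) = Mul(Rational(49, 4), Rational(-292, 5)) = Rational(-3577, 5)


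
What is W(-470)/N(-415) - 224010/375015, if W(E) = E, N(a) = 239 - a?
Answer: -10758653/8175327 ≈ -1.3160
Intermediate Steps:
W(-470)/N(-415) - 224010/375015 = -470/(239 - 1*(-415)) - 224010/375015 = -470/(239 + 415) - 224010*1/375015 = -470/654 - 14934/25001 = -470*1/654 - 14934/25001 = -235/327 - 14934/25001 = -10758653/8175327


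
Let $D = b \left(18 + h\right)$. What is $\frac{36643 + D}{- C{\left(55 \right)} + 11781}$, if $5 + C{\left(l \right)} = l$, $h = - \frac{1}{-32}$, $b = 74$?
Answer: $\frac{607637}{187696} \approx 3.2373$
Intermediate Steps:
$h = \frac{1}{32}$ ($h = \left(-1\right) \left(- \frac{1}{32}\right) = \frac{1}{32} \approx 0.03125$)
$C{\left(l \right)} = -5 + l$
$D = \frac{21349}{16}$ ($D = 74 \left(18 + \frac{1}{32}\right) = 74 \cdot \frac{577}{32} = \frac{21349}{16} \approx 1334.3$)
$\frac{36643 + D}{- C{\left(55 \right)} + 11781} = \frac{36643 + \frac{21349}{16}}{- (-5 + 55) + 11781} = \frac{607637}{16 \left(\left(-1\right) 50 + 11781\right)} = \frac{607637}{16 \left(-50 + 11781\right)} = \frac{607637}{16 \cdot 11731} = \frac{607637}{16} \cdot \frac{1}{11731} = \frac{607637}{187696}$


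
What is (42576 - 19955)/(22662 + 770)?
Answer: 22621/23432 ≈ 0.96539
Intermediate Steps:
(42576 - 19955)/(22662 + 770) = 22621/23432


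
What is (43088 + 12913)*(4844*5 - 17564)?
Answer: 372742656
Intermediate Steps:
(43088 + 12913)*(4844*5 - 17564) = 56001*(24220 - 17564) = 56001*6656 = 372742656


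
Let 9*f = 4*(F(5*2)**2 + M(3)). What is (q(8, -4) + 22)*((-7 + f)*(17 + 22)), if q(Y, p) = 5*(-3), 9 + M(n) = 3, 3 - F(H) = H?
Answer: 9919/3 ≈ 3306.3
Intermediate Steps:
F(H) = 3 - H
M(n) = -6 (M(n) = -9 + 3 = -6)
q(Y, p) = -15
f = 172/9 (f = (4*((3 - 5*2)**2 - 6))/9 = (4*((3 - 1*10)**2 - 6))/9 = (4*((3 - 10)**2 - 6))/9 = (4*((-7)**2 - 6))/9 = (4*(49 - 6))/9 = (4*43)/9 = (1/9)*172 = 172/9 ≈ 19.111)
(q(8, -4) + 22)*((-7 + f)*(17 + 22)) = (-15 + 22)*((-7 + 172/9)*(17 + 22)) = 7*((109/9)*39) = 7*(1417/3) = 9919/3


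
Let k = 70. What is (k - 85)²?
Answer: 225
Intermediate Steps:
(k - 85)² = (70 - 85)² = (-15)² = 225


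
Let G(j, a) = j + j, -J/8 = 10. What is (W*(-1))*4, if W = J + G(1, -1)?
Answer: 312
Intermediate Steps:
J = -80 (J = -8*10 = -80)
G(j, a) = 2*j
W = -78 (W = -80 + 2*1 = -80 + 2 = -78)
(W*(-1))*4 = -78*(-1)*4 = 78*4 = 312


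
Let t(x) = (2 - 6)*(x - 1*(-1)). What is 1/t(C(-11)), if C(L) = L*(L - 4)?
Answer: -1/664 ≈ -0.0015060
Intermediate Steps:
C(L) = L*(-4 + L)
t(x) = -4 - 4*x (t(x) = -4*(x + 1) = -4*(1 + x) = -4 - 4*x)
1/t(C(-11)) = 1/(-4 - (-44)*(-4 - 11)) = 1/(-4 - (-44)*(-15)) = 1/(-4 - 4*165) = 1/(-4 - 660) = 1/(-664) = -1/664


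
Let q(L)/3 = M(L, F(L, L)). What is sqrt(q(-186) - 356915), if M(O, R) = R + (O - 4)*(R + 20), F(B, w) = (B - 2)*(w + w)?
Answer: I*sqrt(40022027) ≈ 6326.3*I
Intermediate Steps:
F(B, w) = 2*w*(-2 + B) (F(B, w) = (-2 + B)*(2*w) = 2*w*(-2 + B))
M(O, R) = R + (-4 + O)*(20 + R)
q(L) = -240 + 60*L - 18*L*(-2 + L) + 6*L**2*(-2 + L) (q(L) = 3*(-80 - 6*L*(-2 + L) + 20*L + L*(2*L*(-2 + L))) = 3*(-80 - 6*L*(-2 + L) + 20*L + 2*L**2*(-2 + L)) = 3*(-80 + 20*L - 6*L*(-2 + L) + 2*L**2*(-2 + L)) = -240 + 60*L - 18*L*(-2 + L) + 6*L**2*(-2 + L))
sqrt(q(-186) - 356915) = sqrt((-240 - 30*(-186)**2 + 6*(-186)**3 + 96*(-186)) - 356915) = sqrt((-240 - 30*34596 + 6*(-6434856) - 17856) - 356915) = sqrt((-240 - 1037880 - 38609136 - 17856) - 356915) = sqrt(-39665112 - 356915) = sqrt(-40022027) = I*sqrt(40022027)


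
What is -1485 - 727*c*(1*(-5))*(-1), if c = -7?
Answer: 23960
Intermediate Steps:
-1485 - 727*c*(1*(-5))*(-1) = -1485 - 727*(-7*(-5))*(-1) = -1485 - 25445*(-1) = -1485 - 727*(-35) = -1485 + 25445 = 23960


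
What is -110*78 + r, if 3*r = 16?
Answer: -25724/3 ≈ -8574.7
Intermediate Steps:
r = 16/3 (r = (1/3)*16 = 16/3 ≈ 5.3333)
-110*78 + r = -110*78 + 16/3 = -8580 + 16/3 = -25724/3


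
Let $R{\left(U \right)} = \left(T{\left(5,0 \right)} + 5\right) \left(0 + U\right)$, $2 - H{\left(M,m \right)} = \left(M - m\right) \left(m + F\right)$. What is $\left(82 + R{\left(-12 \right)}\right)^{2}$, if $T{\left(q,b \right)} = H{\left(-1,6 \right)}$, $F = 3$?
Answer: $574564$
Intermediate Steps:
$H{\left(M,m \right)} = 2 - \left(3 + m\right) \left(M - m\right)$ ($H{\left(M,m \right)} = 2 - \left(M - m\right) \left(m + 3\right) = 2 - \left(M - m\right) \left(3 + m\right) = 2 - \left(3 + m\right) \left(M - m\right)$)
$T{\left(q,b \right)} = 65$ ($T{\left(q,b \right)} = 2 + 6^{2} - -3 + 3 \cdot 6 - \left(-1\right) 6 = 2 + 36 + 3 + 18 + 6 = 65$)
$R{\left(U \right)} = 70 U$ ($R{\left(U \right)} = \left(65 + 5\right) \left(0 + U\right) = 70 U$)
$\left(82 + R{\left(-12 \right)}\right)^{2} = \left(82 + 70 \left(-12\right)\right)^{2} = \left(82 - 840\right)^{2} = \left(-758\right)^{2} = 574564$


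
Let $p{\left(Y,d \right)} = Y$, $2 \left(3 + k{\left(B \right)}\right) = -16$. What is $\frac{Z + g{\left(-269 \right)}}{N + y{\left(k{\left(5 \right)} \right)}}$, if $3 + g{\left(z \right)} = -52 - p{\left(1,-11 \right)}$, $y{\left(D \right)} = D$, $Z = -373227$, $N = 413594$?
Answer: $- \frac{373283}{413583} \approx -0.90256$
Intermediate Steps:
$k{\left(B \right)} = -11$ ($k{\left(B \right)} = -3 + \frac{1}{2} \left(-16\right) = -3 - 8 = -11$)
$g{\left(z \right)} = -56$ ($g{\left(z \right)} = -3 - 53 = -56$)
$\frac{Z + g{\left(-269 \right)}}{N + y{\left(k{\left(5 \right)} \right)}} = \frac{-373227 - 56}{413594 - 11} = - \frac{373283}{413583}$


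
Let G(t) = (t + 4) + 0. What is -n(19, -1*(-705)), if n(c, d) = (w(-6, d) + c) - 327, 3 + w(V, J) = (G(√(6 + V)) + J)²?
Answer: -502370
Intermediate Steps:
G(t) = 4 + t (G(t) = (4 + t) + 0 = 4 + t)
w(V, J) = -3 + (4 + J + √(6 + V))² (w(V, J) = -3 + ((4 + √(6 + V)) + J)² = -3 + (4 + J + √(6 + V))²)
n(c, d) = -330 + c + (4 + d)² (n(c, d) = ((-3 + (4 + d + √(6 - 6))²) + c) - 327 = ((-3 + (4 + d + √0)²) + c) - 327 = ((-3 + (4 + d + 0)²) + c) - 327 = ((-3 + (4 + d)²) + c) - 327 = (-3 + c + (4 + d)²) - 327 = -330 + c + (4 + d)²)
-n(19, -1*(-705)) = -(-330 + 19 + (4 - 1*(-705))²) = -(-330 + 19 + (4 + 705)²) = -(-330 + 19 + 709²) = -(-330 + 19 + 502681) = -1*502370 = -502370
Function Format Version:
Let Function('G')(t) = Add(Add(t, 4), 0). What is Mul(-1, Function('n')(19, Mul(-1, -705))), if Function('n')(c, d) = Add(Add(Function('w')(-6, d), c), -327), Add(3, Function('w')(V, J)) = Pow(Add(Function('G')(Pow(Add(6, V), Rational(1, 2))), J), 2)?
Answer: -502370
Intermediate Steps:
Function('G')(t) = Add(4, t) (Function('G')(t) = Add(Add(4, t), 0) = Add(4, t))
Function('w')(V, J) = Add(-3, Pow(Add(4, J, Pow(Add(6, V), Rational(1, 2))), 2)) (Function('w')(V, J) = Add(-3, Pow(Add(Add(4, Pow(Add(6, V), Rational(1, 2))), J), 2)) = Add(-3, Pow(Add(4, J, Pow(Add(6, V), Rational(1, 2))), 2)))
Function('n')(c, d) = Add(-330, c, Pow(Add(4, d), 2)) (Function('n')(c, d) = Add(Add(Add(-3, Pow(Add(4, d, Pow(Add(6, -6), Rational(1, 2))), 2)), c), -327) = Add(Add(Add(-3, Pow(Add(4, d, Pow(0, Rational(1, 2))), 2)), c), -327) = Add(Add(Add(-3, Pow(Add(4, d, 0), 2)), c), -327) = Add(Add(Add(-3, Pow(Add(4, d), 2)), c), -327) = Add(Add(-3, c, Pow(Add(4, d), 2)), -327) = Add(-330, c, Pow(Add(4, d), 2)))
Mul(-1, Function('n')(19, Mul(-1, -705))) = Mul(-1, Add(-330, 19, Pow(Add(4, Mul(-1, -705)), 2))) = Mul(-1, Add(-330, 19, Pow(Add(4, 705), 2))) = Mul(-1, Add(-330, 19, Pow(709, 2))) = Mul(-1, Add(-330, 19, 502681)) = Mul(-1, 502370) = -502370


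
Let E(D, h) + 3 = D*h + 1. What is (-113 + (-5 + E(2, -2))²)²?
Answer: 64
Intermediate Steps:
E(D, h) = -2 + D*h (E(D, h) = -3 + (D*h + 1) = -3 + (1 + D*h) = -2 + D*h)
(-113 + (-5 + E(2, -2))²)² = (-113 + (-5 + (-2 + 2*(-2)))²)² = (-113 + (-5 + (-2 - 4))²)² = (-113 + (-5 - 6)²)² = (-113 + (-11)²)² = (-113 + 121)² = 8² = 64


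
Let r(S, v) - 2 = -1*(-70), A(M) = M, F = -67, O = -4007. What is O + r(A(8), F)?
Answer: -3935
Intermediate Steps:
r(S, v) = 72 (r(S, v) = 2 - 1*(-70) = 2 + 70 = 72)
O + r(A(8), F) = -4007 + 72 = -3935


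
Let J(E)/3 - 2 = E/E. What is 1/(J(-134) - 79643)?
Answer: -1/79634 ≈ -1.2557e-5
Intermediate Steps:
J(E) = 9 (J(E) = 6 + 3*(E/E) = 6 + 3*1 = 6 + 3 = 9)
1/(J(-134) - 79643) = 1/(9 - 79643) = 1/(-79634) = -1/79634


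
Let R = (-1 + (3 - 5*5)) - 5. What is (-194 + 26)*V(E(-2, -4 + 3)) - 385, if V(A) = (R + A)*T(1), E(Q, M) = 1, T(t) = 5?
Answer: 22295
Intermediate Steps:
R = -28 (R = (-1 + (3 - 25)) - 5 = (-1 - 22) - 5 = -23 - 5 = -28)
V(A) = -140 + 5*A (V(A) = (-28 + A)*5 = -140 + 5*A)
(-194 + 26)*V(E(-2, -4 + 3)) - 385 = (-194 + 26)*(-140 + 5*1) - 385 = -168*(-140 + 5) - 385 = -168*(-135) - 385 = 22680 - 385 = 22295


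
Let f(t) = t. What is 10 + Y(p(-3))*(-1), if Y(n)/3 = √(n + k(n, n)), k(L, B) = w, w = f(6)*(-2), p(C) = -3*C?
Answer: 10 - 3*I*√3 ≈ 10.0 - 5.1962*I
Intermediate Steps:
w = -12 (w = 6*(-2) = -12)
k(L, B) = -12
Y(n) = 3*√(-12 + n) (Y(n) = 3*√(n - 12) = 3*√(-12 + n))
10 + Y(p(-3))*(-1) = 10 + (3*√(-12 - 3*(-3)))*(-1) = 10 + (3*√(-12 + 9))*(-1) = 10 + (3*√(-3))*(-1) = 10 + (3*(I*√3))*(-1) = 10 + (3*I*√3)*(-1) = 10 - 3*I*√3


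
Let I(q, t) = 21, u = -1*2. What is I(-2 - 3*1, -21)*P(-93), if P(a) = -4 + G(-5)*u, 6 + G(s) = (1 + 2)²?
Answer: -210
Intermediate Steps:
u = -2
G(s) = 3 (G(s) = -6 + (1 + 2)² = -6 + 3² = -6 + 9 = 3)
P(a) = -10 (P(a) = -4 + 3*(-2) = -4 - 6 = -10)
I(-2 - 3*1, -21)*P(-93) = 21*(-10) = -210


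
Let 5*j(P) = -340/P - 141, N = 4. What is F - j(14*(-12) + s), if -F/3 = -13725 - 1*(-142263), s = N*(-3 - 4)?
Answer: -94468606/245 ≈ -3.8559e+5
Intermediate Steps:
s = -28 (s = 4*(-3 - 4) = 4*(-7) = -28)
F = -385614 (F = -3*(-13725 - 1*(-142263)) = -3*(-13725 + 142263) = -3*128538 = -385614)
j(P) = -141/5 - 68/P (j(P) = (-340/P - 141)/5 = (-141 - 340/P)/5 = -141/5 - 68/P)
F - j(14*(-12) + s) = -385614 - (-141/5 - 68/(14*(-12) - 28)) = -385614 - (-141/5 - 68/(-168 - 28)) = -385614 - (-141/5 - 68/(-196)) = -385614 - (-141/5 - 68*(-1/196)) = -385614 - (-141/5 + 17/49) = -385614 - 1*(-6824/245) = -385614 + 6824/245 = -94468606/245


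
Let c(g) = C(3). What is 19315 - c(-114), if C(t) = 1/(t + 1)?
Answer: 77259/4 ≈ 19315.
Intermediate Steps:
C(t) = 1/(1 + t)
c(g) = ¼ (c(g) = 1/(1 + 3) = 1/4 = ¼)
19315 - c(-114) = 19315 - 1*¼ = 19315 - ¼ = 77259/4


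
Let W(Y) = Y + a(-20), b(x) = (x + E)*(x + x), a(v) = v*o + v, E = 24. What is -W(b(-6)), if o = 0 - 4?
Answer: 156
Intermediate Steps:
o = -4
a(v) = -3*v (a(v) = v*(-4) + v = -4*v + v = -3*v)
b(x) = 2*x*(24 + x) (b(x) = (x + 24)*(x + x) = (24 + x)*(2*x) = 2*x*(24 + x))
W(Y) = 60 + Y (W(Y) = Y - 3*(-20) = Y + 60 = 60 + Y)
-W(b(-6)) = -(60 + 2*(-6)*(24 - 6)) = -(60 + 2*(-6)*18) = -(60 - 216) = -1*(-156) = 156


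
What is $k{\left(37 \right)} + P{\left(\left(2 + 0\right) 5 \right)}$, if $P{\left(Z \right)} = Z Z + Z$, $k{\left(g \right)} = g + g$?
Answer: $184$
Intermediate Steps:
$k{\left(g \right)} = 2 g$
$P{\left(Z \right)} = Z + Z^{2}$ ($P{\left(Z \right)} = Z^{2} + Z = Z + Z^{2}$)
$k{\left(37 \right)} + P{\left(\left(2 + 0\right) 5 \right)} = 2 \cdot 37 + \left(2 + 0\right) 5 \left(1 + \left(2 + 0\right) 5\right) = 74 + 2 \cdot 5 \left(1 + 2 \cdot 5\right) = 74 + 10 \left(1 + 10\right) = 74 + 10 \cdot 11 = 74 + 110 = 184$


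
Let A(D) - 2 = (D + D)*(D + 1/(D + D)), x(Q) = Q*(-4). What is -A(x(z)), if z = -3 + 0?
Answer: -291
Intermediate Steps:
z = -3
x(Q) = -4*Q
A(D) = 2 + 2*D*(D + 1/(2*D)) (A(D) = 2 + (D + D)*(D + 1/(D + D)) = 2 + (2*D)*(D + 1/(2*D)) = 2 + 2*D*(D + 1/(2*D)))
-A(x(z)) = -(3 + 2*(-4*(-3))²) = -(3 + 2*12²) = -(3 + 2*144) = -(3 + 288) = -1*291 = -291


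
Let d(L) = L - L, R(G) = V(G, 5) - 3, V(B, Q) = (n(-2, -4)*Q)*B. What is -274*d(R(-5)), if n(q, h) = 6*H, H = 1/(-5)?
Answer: 0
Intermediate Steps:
H = -⅕ ≈ -0.20000
n(q, h) = -6/5 (n(q, h) = 6*(-⅕) = -6/5)
V(B, Q) = -6*B*Q/5 (V(B, Q) = (-6*Q/5)*B = -6*B*Q/5)
R(G) = -3 - 6*G (R(G) = -6/5*G*5 - 3 = -6*G - 3 = -3 - 6*G)
d(L) = 0
-274*d(R(-5)) = -274*0 = 0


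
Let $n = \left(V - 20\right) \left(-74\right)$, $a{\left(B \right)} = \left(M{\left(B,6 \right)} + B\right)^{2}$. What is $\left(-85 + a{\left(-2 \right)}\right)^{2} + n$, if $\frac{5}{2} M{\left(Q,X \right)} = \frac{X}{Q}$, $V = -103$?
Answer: $\frac{9181911}{625} \approx 14691.0$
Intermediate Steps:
$M{\left(Q,X \right)} = \frac{2 X}{5 Q}$ ($M{\left(Q,X \right)} = \frac{2 \frac{X}{Q}}{5} = \frac{2 X}{5 Q}$)
$a{\left(B \right)} = \left(B + \frac{12}{5 B}\right)^{2}$ ($a{\left(B \right)} = \left(\frac{2}{5} \cdot 6 \frac{1}{B} + B\right)^{2} = \left(\frac{12}{5 B} + B\right)^{2} = \left(B + \frac{12}{5 B}\right)^{2}$)
$n = 9102$ ($n = \left(-103 - 20\right) \left(-74\right) = \left(-123\right) \left(-74\right) = 9102$)
$\left(-85 + a{\left(-2 \right)}\right)^{2} + n = \left(-85 + \left(-2 + \frac{12}{5 \left(-2\right)}\right)^{2}\right)^{2} + 9102 = \left(-85 + \left(-2 + \frac{12}{5} \left(- \frac{1}{2}\right)\right)^{2}\right)^{2} + 9102 = \left(-85 + \left(-2 - \frac{6}{5}\right)^{2}\right)^{2} + 9102 = \left(-85 + \left(- \frac{16}{5}\right)^{2}\right)^{2} + 9102 = \left(-85 + \frac{256}{25}\right)^{2} + 9102 = \left(- \frac{1869}{25}\right)^{2} + 9102 = \frac{3493161}{625} + 9102 = \frac{9181911}{625}$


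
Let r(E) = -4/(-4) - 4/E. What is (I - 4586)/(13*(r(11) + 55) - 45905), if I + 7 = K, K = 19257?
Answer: -161304/496999 ≈ -0.32456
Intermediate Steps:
r(E) = 1 - 4/E (r(E) = -4*(-¼) - 4/E = 1 - 4/E)
I = 19250 (I = -7 + 19257 = 19250)
(I - 4586)/(13*(r(11) + 55) - 45905) = (19250 - 4586)/(13*((-4 + 11)/11 + 55) - 45905) = 14664/(13*((1/11)*7 + 55) - 45905) = 14664/(13*(7/11 + 55) - 45905) = 14664/(13*(612/11) - 45905) = 14664/(7956/11 - 45905) = 14664/(-496999/11) = 14664*(-11/496999) = -161304/496999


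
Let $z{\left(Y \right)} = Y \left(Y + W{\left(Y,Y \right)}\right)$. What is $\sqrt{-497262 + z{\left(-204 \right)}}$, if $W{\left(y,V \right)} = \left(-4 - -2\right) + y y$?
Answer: $3 i \sqrt{993878} \approx 2990.8 i$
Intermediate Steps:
$W{\left(y,V \right)} = -2 + y^{2}$ ($W{\left(y,V \right)} = \left(-4 + 2\right) + y^{2} = -2 + y^{2}$)
$z{\left(Y \right)} = Y \left(-2 + Y + Y^{2}\right)$ ($z{\left(Y \right)} = Y \left(Y + \left(-2 + Y^{2}\right)\right) = Y \left(-2 + Y + Y^{2}\right)$)
$\sqrt{-497262 + z{\left(-204 \right)}} = \sqrt{-497262 - 204 \left(-2 - 204 + \left(-204\right)^{2}\right)} = \sqrt{-497262 - 204 \left(-2 - 204 + 41616\right)} = \sqrt{-497262 - 8447640} = \sqrt{-8944902} = 3 i \sqrt{993878}$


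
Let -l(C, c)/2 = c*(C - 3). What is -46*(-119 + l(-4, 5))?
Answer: 2254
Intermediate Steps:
l(C, c) = -2*c*(-3 + C) (l(C, c) = -2*c*(C - 3) = -2*c*(-3 + C))
-46*(-119 + l(-4, 5)) = -46*(-119 + 2*5*(3 - 1*(-4))) = -46*(-119 + 2*5*(3 + 4)) = -46*(-119 + 2*5*7) = -46*(-119 + 70) = -46*(-49) = 2254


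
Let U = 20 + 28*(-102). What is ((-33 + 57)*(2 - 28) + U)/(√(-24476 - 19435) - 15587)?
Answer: 2696551/12149924 + 519*I*√4879/12149924 ≈ 0.22194 + 0.0029837*I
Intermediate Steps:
U = -2836 (U = 20 - 2856 = -2836)
((-33 + 57)*(2 - 28) + U)/(√(-24476 - 19435) - 15587) = ((-33 + 57)*(2 - 28) - 2836)/(√(-24476 - 19435) - 15587) = (24*(-26) - 2836)/(√(-43911) - 15587) = (-624 - 2836)/(3*I*√4879 - 15587) = -3460/(-15587 + 3*I*√4879)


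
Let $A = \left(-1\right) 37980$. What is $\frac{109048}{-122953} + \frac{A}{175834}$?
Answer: $- \frac{11922050486}{10809658901} \approx -1.1029$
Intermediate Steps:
$A = -37980$
$\frac{109048}{-122953} + \frac{A}{175834} = \frac{109048}{-122953} - \frac{37980}{175834} = 109048 \left(- \frac{1}{122953}\right) - \frac{18990}{87917} = - \frac{109048}{122953} - \frac{18990}{87917} = - \frac{11922050486}{10809658901}$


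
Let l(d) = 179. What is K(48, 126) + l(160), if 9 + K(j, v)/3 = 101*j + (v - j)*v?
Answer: 44180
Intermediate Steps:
K(j, v) = -27 + 303*j + 3*v*(v - j) (K(j, v) = -27 + 3*(101*j + (v - j)*v) = -27 + 3*(101*j + v*(v - j)) = -27 + (303*j + 3*v*(v - j)) = -27 + 303*j + 3*v*(v - j))
K(48, 126) + l(160) = (-27 + 3*126² + 303*48 - 3*48*126) + 179 = (-27 + 3*15876 + 14544 - 18144) + 179 = (-27 + 47628 + 14544 - 18144) + 179 = 44001 + 179 = 44180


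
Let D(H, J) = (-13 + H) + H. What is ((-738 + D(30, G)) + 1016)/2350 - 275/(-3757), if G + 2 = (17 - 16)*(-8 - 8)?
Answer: 74691/353158 ≈ 0.21149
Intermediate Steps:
G = -18 (G = -2 + (17 - 16)*(-8 - 8) = -2 + 1*(-16) = -2 - 16 = -18)
D(H, J) = -13 + 2*H
((-738 + D(30, G)) + 1016)/2350 - 275/(-3757) = ((-738 + (-13 + 2*30)) + 1016)/2350 - 275/(-3757) = ((-738 + (-13 + 60)) + 1016)*(1/2350) - 275*(-1/3757) = ((-738 + 47) + 1016)*(1/2350) + 275/3757 = (-691 + 1016)*(1/2350) + 275/3757 = 325*(1/2350) + 275/3757 = 13/94 + 275/3757 = 74691/353158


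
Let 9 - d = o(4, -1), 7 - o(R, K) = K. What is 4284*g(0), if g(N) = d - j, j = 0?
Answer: 4284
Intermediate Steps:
o(R, K) = 7 - K
d = 1 (d = 9 - (7 - 1*(-1)) = 9 - (7 + 1) = 9 - 1*8 = 9 - 8 = 1)
g(N) = 1 (g(N) = 1 - 1*0 = 1 + 0 = 1)
4284*g(0) = 4284*1 = 4284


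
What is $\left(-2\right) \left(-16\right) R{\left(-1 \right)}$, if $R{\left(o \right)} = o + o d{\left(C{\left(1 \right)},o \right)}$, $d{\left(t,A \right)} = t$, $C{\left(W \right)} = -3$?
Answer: $64$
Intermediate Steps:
$R{\left(o \right)} = - 2 o$ ($R{\left(o \right)} = o + o \left(-3\right) = o - 3 o = - 2 o$)
$\left(-2\right) \left(-16\right) R{\left(-1 \right)} = \left(-2\right) \left(-16\right) \left(\left(-2\right) \left(-1\right)\right) = 32 \cdot 2 = 64$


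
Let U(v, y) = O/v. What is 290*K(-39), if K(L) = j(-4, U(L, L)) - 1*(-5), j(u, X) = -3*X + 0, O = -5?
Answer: 17400/13 ≈ 1338.5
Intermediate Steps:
U(v, y) = -5/v
j(u, X) = -3*X
K(L) = 5 + 15/L (K(L) = -(-15)/L - 1*(-5) = 15/L + 5 = 5 + 15/L)
290*K(-39) = 290*(5 + 15/(-39)) = 290*(5 + 15*(-1/39)) = 290*(5 - 5/13) = 290*(60/13) = 17400/13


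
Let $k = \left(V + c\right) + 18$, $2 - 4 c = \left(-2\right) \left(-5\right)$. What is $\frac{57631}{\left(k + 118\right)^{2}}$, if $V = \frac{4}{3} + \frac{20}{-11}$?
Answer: $\frac{62760159}{19412836} \approx 3.2329$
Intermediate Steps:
$V = - \frac{16}{33}$ ($V = 4 \cdot \frac{1}{3} + 20 \left(- \frac{1}{11}\right) = \frac{4}{3} - \frac{20}{11} = - \frac{16}{33} \approx -0.48485$)
$c = -2$ ($c = \frac{1}{2} - \frac{\left(-2\right) \left(-5\right)}{4} = \frac{1}{2} - \frac{5}{2} = -2$)
$k = \frac{512}{33}$ ($k = \left(- \frac{16}{33} - 2\right) + 18 = - \frac{82}{33} + 18 = \frac{512}{33} \approx 15.515$)
$\frac{57631}{\left(k + 118\right)^{2}} = \frac{57631}{\left(\frac{512}{33} + 118\right)^{2}} = \frac{57631}{\left(\frac{4406}{33}\right)^{2}} = \frac{57631}{\frac{19412836}{1089}} = 57631 \cdot \frac{1089}{19412836} = \frac{62760159}{19412836}$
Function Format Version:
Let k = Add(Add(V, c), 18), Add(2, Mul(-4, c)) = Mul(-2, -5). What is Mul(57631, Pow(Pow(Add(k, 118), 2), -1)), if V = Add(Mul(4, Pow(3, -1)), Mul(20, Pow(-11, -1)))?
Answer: Rational(62760159, 19412836) ≈ 3.2329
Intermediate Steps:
V = Rational(-16, 33) (V = Add(Mul(4, Rational(1, 3)), Mul(20, Rational(-1, 11))) = Add(Rational(4, 3), Rational(-20, 11)) = Rational(-16, 33) ≈ -0.48485)
c = -2 (c = Add(Rational(1, 2), Mul(Rational(-1, 4), Mul(-2, -5))) = Add(Rational(1, 2), Mul(Rational(-1, 4), 10)) = Add(Rational(1, 2), Rational(-5, 2)) = -2)
k = Rational(512, 33) (k = Add(Add(Rational(-16, 33), -2), 18) = Add(Rational(-82, 33), 18) = Rational(512, 33) ≈ 15.515)
Mul(57631, Pow(Pow(Add(k, 118), 2), -1)) = Mul(57631, Pow(Pow(Add(Rational(512, 33), 118), 2), -1)) = Mul(57631, Pow(Pow(Rational(4406, 33), 2), -1)) = Mul(57631, Pow(Rational(19412836, 1089), -1)) = Mul(57631, Rational(1089, 19412836)) = Rational(62760159, 19412836)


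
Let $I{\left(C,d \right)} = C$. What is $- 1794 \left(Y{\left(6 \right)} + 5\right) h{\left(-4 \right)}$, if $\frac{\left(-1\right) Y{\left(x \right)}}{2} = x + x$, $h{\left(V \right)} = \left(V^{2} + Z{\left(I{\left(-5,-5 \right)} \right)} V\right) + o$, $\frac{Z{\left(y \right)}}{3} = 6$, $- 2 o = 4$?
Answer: $-1976988$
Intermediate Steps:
$o = -2$ ($o = \left(- \frac{1}{2}\right) 4 = -2$)
$Z{\left(y \right)} = 18$ ($Z{\left(y \right)} = 3 \cdot 6 = 18$)
$h{\left(V \right)} = -2 + V^{2} + 18 V$ ($h{\left(V \right)} = \left(V^{2} + 18 V\right) - 2 = -2 + V^{2} + 18 V$)
$Y{\left(x \right)} = - 4 x$ ($Y{\left(x \right)} = - 2 \left(x + x\right) = - 2 \cdot 2 x = - 4 x$)
$- 1794 \left(Y{\left(6 \right)} + 5\right) h{\left(-4 \right)} = - 1794 \left(\left(-4\right) 6 + 5\right) \left(-2 + \left(-4\right)^{2} + 18 \left(-4\right)\right) = - 1794 \left(-24 + 5\right) \left(-2 + 16 - 72\right) = - 1794 \left(\left(-19\right) \left(-58\right)\right) = \left(-1794\right) 1102 = -1976988$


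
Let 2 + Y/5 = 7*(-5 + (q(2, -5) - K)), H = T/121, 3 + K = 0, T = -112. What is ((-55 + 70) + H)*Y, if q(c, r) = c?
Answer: -17030/121 ≈ -140.74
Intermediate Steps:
K = -3 (K = -3 + 0 = -3)
H = -112/121 ≈ -0.92562
Y = -10 (Y = -10 + 5*(7*(-5 + (2 - 1*(-3)))) = -10 + 5*(7*(-5 + (2 + 3))) = -10 + 5*(7*(-5 + 5)) = -10 + 5*(7*0) = -10 + 5*0 = -10 + 0 = -10)
((-55 + 70) + H)*Y = ((-55 + 70) - 112/121)*(-10) = (15 - 112/121)*(-10) = (1703/121)*(-10) = -17030/121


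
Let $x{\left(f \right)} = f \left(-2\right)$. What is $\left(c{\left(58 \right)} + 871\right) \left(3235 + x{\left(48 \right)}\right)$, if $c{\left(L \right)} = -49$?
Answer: $2580258$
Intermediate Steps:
$x{\left(f \right)} = - 2 f$
$\left(c{\left(58 \right)} + 871\right) \left(3235 + x{\left(48 \right)}\right) = \left(-49 + 871\right) \left(3235 - 96\right) = 822 \left(3235 - 96\right) = 822 \cdot 3139 = 2580258$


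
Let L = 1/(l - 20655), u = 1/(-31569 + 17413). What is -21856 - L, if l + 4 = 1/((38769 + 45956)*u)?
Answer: -38255604295211/1750347931 ≈ -21856.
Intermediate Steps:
u = -1/14156 (u = 1/(-14156) = -1/14156 ≈ -7.0641e-5)
l = -353056/84725 (l = -4 + 1/((38769 + 45956)*(-1/14156)) = -4 - 14156/84725 = -353056/84725 ≈ -4.1671)
L = -84725/1750347931 (L = 1/(-353056/84725 - 20655) = 1/(-1750347931/84725) = -84725/1750347931 ≈ -4.8405e-5)
-21856 - L = -21856 - 1*(-84725/1750347931) = -21856 + 84725/1750347931 = -38255604295211/1750347931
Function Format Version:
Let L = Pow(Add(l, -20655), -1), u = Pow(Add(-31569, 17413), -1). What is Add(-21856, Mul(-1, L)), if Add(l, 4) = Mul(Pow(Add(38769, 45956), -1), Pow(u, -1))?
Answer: Rational(-38255604295211, 1750347931) ≈ -21856.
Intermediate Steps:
u = Rational(-1, 14156) (u = Pow(-14156, -1) = Rational(-1, 14156) ≈ -7.0641e-5)
l = Rational(-353056, 84725) (l = Add(-4, Mul(Pow(Add(38769, 45956), -1), Pow(Rational(-1, 14156), -1))) = Add(-4, Mul(Pow(84725, -1), -14156)) = Add(-4, Mul(Rational(1, 84725), -14156)) = Add(-4, Rational(-14156, 84725)) = Rational(-353056, 84725) ≈ -4.1671)
L = Rational(-84725, 1750347931) (L = Pow(Add(Rational(-353056, 84725), -20655), -1) = Pow(Rational(-1750347931, 84725), -1) = Rational(-84725, 1750347931) ≈ -4.8405e-5)
Add(-21856, Mul(-1, L)) = Add(-21856, Mul(-1, Rational(-84725, 1750347931))) = Add(-21856, Rational(84725, 1750347931)) = Rational(-38255604295211, 1750347931)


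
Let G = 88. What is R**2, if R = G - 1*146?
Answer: 3364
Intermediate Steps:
R = -58 (R = 88 - 1*146 = 88 - 146 = -58)
R**2 = (-58)**2 = 3364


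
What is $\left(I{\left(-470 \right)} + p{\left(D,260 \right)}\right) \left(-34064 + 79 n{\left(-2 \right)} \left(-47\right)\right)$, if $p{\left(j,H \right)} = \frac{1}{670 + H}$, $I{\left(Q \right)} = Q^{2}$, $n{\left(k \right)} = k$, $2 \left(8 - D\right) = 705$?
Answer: $- \frac{2736215416319}{465} \approx -5.8843 \cdot 10^{9}$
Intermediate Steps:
$D = - \frac{689}{2}$ ($D = 8 - \frac{705}{2} = - \frac{689}{2} \approx -344.5$)
$\left(I{\left(-470 \right)} + p{\left(D,260 \right)}\right) \left(-34064 + 79 n{\left(-2 \right)} \left(-47\right)\right) = \left(\left(-470\right)^{2} + \frac{1}{670 + 260}\right) \left(-34064 + 79 \left(-2\right) \left(-47\right)\right) = \left(220900 + \frac{1}{930}\right) \left(-34064 - -7426\right) = \left(220900 + \frac{1}{930}\right) \left(-34064 + 7426\right) = \frac{205437001}{930} \left(-26638\right) = - \frac{2736215416319}{465}$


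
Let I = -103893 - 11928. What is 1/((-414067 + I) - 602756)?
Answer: -1/1132644 ≈ -8.8289e-7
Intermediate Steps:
I = -115821
1/((-414067 + I) - 602756) = 1/((-414067 - 115821) - 602756) = 1/(-529888 - 602756) = 1/(-1132644) = -1/1132644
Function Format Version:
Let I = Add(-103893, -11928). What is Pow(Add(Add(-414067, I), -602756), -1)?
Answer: Rational(-1, 1132644) ≈ -8.8289e-7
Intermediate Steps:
I = -115821
Pow(Add(Add(-414067, I), -602756), -1) = Pow(Add(Add(-414067, -115821), -602756), -1) = Pow(Add(-529888, -602756), -1) = Pow(-1132644, -1) = Rational(-1, 1132644)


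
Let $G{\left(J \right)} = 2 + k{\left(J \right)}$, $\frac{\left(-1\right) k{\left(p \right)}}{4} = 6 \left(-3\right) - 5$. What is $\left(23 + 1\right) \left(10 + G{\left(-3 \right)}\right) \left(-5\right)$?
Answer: $-12480$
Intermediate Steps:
$k{\left(p \right)} = 92$ ($k{\left(p \right)} = - 4 \left(6 \left(-3\right) - 5\right) = - 4 \left(-18 - 5\right) = \left(-4\right) \left(-23\right) = 92$)
$G{\left(J \right)} = 94$ ($G{\left(J \right)} = 2 + 92 = 94$)
$\left(23 + 1\right) \left(10 + G{\left(-3 \right)}\right) \left(-5\right) = \left(23 + 1\right) \left(10 + 94\right) \left(-5\right) = 24 \cdot 104 \left(-5\right) = 2496 \left(-5\right) = -12480$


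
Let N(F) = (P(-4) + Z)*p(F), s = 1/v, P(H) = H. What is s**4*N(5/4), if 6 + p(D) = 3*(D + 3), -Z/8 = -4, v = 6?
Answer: 7/48 ≈ 0.14583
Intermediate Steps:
Z = 32 (Z = -8*(-4) = 32)
s = 1/6 ≈ 0.16667
p(D) = 3 + 3*D (p(D) = -6 + 3*(D + 3) = -6 + 3*(3 + D) = -6 + (9 + 3*D) = 3 + 3*D)
N(F) = 84 + 84*F (N(F) = (-4 + 32)*(3 + 3*F) = 28*(3 + 3*F) = 84 + 84*F)
s**4*N(5/4) = (1/6)**4*(84 + 84*(5/4)) = (84 + 84*(5*(1/4)))/1296 = (84 + 84*(5/4))/1296 = (84 + 105)/1296 = (1/1296)*189 = 7/48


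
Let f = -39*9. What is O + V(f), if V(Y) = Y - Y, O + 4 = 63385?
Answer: 63381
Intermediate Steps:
O = 63381 (O = -4 + 63385 = 63381)
f = -351
V(Y) = 0
O + V(f) = 63381 + 0 = 63381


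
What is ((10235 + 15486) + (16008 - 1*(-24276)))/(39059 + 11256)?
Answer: 13201/10063 ≈ 1.3118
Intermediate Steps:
((10235 + 15486) + (16008 - 1*(-24276)))/(39059 + 11256) = (25721 + (16008 + 24276))/50315 = (25721 + 40284)*(1/50315) = 66005*(1/50315) = 13201/10063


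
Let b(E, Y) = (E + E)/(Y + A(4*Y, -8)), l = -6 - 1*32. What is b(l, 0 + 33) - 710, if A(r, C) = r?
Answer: -117226/165 ≈ -710.46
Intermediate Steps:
l = -38 (l = -6 - 32 = -38)
b(E, Y) = 2*E/(5*Y) (b(E, Y) = (E + E)/(Y + 4*Y) = (2*E)/((5*Y)) = (2*E)*(1/(5*Y)) = 2*E/(5*Y))
b(l, 0 + 33) - 710 = (2/5)*(-38)/(0 + 33) - 710 = (2/5)*(-38)/33 - 710 = (2/5)*(-38)*(1/33) - 710 = -76/165 - 710 = -117226/165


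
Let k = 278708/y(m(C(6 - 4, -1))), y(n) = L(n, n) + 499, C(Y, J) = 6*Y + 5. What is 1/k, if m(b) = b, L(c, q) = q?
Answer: 129/69677 ≈ 0.0018514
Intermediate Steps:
C(Y, J) = 5 + 6*Y
y(n) = 499 + n (y(n) = n + 499 = 499 + n)
k = 69677/129 (k = 278708/(499 + (5 + 6*(6 - 4))) = 278708/(499 + (5 + 6*2)) = 278708/(499 + (5 + 12)) = 278708/(499 + 17) = 278708/516 = 278708*(1/516) = 69677/129 ≈ 540.13)
1/k = 1/(69677/129) = 129/69677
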